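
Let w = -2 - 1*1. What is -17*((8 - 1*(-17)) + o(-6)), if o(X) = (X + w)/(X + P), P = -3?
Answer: -442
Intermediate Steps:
w = -3 (w = -2 - 1 = -3)
o(X) = 1 (o(X) = (X - 3)/(X - 3) = (-3 + X)/(-3 + X) = 1)
-17*((8 - 1*(-17)) + o(-6)) = -17*((8 - 1*(-17)) + 1) = -17*((8 + 17) + 1) = -17*(25 + 1) = -17*26 = -442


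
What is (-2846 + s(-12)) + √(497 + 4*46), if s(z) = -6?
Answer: -2852 + √681 ≈ -2825.9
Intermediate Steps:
(-2846 + s(-12)) + √(497 + 4*46) = (-2846 - 6) + √(497 + 4*46) = -2852 + √(497 + 184) = -2852 + √681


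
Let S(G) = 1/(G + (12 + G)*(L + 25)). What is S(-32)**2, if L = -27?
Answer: 1/64 ≈ 0.015625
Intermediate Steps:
S(G) = 1/(-24 - G) (S(G) = 1/(G + (12 + G)*(-27 + 25)) = 1/(G + (12 + G)*(-2)) = 1/(G + (-24 - 2*G)) = 1/(-24 - G))
S(-32)**2 = (1/(-24 - 1*(-32)))**2 = (1/(-24 + 32))**2 = (1/8)**2 = 1/64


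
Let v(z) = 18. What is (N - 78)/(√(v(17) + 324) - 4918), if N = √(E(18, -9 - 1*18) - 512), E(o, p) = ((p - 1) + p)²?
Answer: (78 - √2513)/(4918 - 3*√38) ≈ 0.0056884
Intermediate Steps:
E(o, p) = (-1 + 2*p)² (E(o, p) = ((-1 + p) + p)² = (-1 + 2*p)²)
N = √2513 (N = √((-1 + 2*(-9 - 1*18))² - 512) = √((-1 + 2*(-9 - 18))² - 512) = √((-1 + 2*(-27))² - 512) = √((-1 - 54)² - 512) = √((-55)² - 512) = √(3025 - 512) = √2513 ≈ 50.130)
(N - 78)/(√(v(17) + 324) - 4918) = (√2513 - 78)/(√(18 + 324) - 4918) = (-78 + √2513)/(√342 - 4918) = (-78 + √2513)/(3*√38 - 4918) = (-78 + √2513)/(-4918 + 3*√38)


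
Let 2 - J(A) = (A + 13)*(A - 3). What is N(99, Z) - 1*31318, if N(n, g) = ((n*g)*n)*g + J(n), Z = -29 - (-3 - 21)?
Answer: 202957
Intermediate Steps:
J(A) = 2 - (-3 + A)*(13 + A) (J(A) = 2 - (A + 13)*(A - 3) = 2 - (13 + A)*(-3 + A) = 2 - (-3 + A)*(13 + A))
Z = -5 (Z = -29 - 1*(-24) = -29 + 24 = -5)
N(n, g) = 41 - n² - 10*n + g²*n² (N(n, g) = ((n*g)*n)*g + (41 - n² - 10*n) = ((g*n)*n)*g + (41 - n² - 10*n) = (g*n²)*g + (41 - n² - 10*n) = g²*n² + (41 - n² - 10*n) = 41 - n² - 10*n + g²*n²)
N(99, Z) - 1*31318 = (41 - 1*99² - 10*99 + (-5)²*99²) - 1*31318 = (41 - 1*9801 - 990 + 25*9801) - 31318 = (41 - 9801 - 990 + 245025) - 31318 = 234275 - 31318 = 202957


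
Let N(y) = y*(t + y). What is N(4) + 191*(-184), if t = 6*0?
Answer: -35128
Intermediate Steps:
t = 0
N(y) = y**2 (N(y) = y*(0 + y) = y*y = y**2)
N(4) + 191*(-184) = 4**2 + 191*(-184) = 16 - 35144 = -35128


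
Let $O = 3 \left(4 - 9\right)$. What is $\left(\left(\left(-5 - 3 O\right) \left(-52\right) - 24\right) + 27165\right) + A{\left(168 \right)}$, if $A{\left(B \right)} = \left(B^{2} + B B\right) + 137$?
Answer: $81646$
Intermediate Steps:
$O = -15$ ($O = 3 \left(4 - 9\right) = 3 \left(-5\right) = -15$)
$A{\left(B \right)} = 137 + 2 B^{2}$ ($A{\left(B \right)} = \left(B^{2} + B^{2}\right) + 137 = 2 B^{2} + 137 = 137 + 2 B^{2}$)
$\left(\left(\left(-5 - 3 O\right) \left(-52\right) - 24\right) + 27165\right) + A{\left(168 \right)} = \left(\left(\left(-5 - -45\right) \left(-52\right) - 24\right) + 27165\right) + \left(137 + 2 \cdot 168^{2}\right) = \left(\left(\left(-5 + 45\right) \left(-52\right) - 24\right) + 27165\right) + \left(137 + 2 \cdot 28224\right) = \left(\left(40 \left(-52\right) - 24\right) + 27165\right) + \left(137 + 56448\right) = \left(\left(-2080 - 24\right) + 27165\right) + 56585 = \left(-2104 + 27165\right) + 56585 = 25061 + 56585 = 81646$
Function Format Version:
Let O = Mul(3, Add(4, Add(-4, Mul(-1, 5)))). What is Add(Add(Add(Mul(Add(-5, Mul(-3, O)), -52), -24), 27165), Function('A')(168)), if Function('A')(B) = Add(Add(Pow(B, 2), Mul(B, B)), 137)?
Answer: 81646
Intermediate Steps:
O = -15 (O = Mul(3, Add(4, Add(-4, -5))) = Mul(3, Add(4, -9)) = Mul(3, -5) = -15)
Function('A')(B) = Add(137, Mul(2, Pow(B, 2))) (Function('A')(B) = Add(Add(Pow(B, 2), Pow(B, 2)), 137) = Add(Mul(2, Pow(B, 2)), 137) = Add(137, Mul(2, Pow(B, 2))))
Add(Add(Add(Mul(Add(-5, Mul(-3, O)), -52), -24), 27165), Function('A')(168)) = Add(Add(Add(Mul(Add(-5, Mul(-3, -15)), -52), -24), 27165), Add(137, Mul(2, Pow(168, 2)))) = Add(Add(Add(Mul(Add(-5, 45), -52), -24), 27165), Add(137, Mul(2, 28224))) = Add(Add(Add(Mul(40, -52), -24), 27165), Add(137, 56448)) = Add(Add(Add(-2080, -24), 27165), 56585) = Add(Add(-2104, 27165), 56585) = Add(25061, 56585) = 81646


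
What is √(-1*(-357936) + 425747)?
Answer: √783683 ≈ 885.26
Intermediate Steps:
√(-1*(-357936) + 425747) = √(357936 + 425747) = √783683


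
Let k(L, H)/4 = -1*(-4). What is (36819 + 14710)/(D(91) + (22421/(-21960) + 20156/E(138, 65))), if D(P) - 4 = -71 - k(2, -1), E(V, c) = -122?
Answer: -1131576840/5473181 ≈ -206.75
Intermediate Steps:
k(L, H) = 16 (k(L, H) = 4*(-1*(-4)) = 4*4 = 16)
D(P) = -83 (D(P) = 4 + (-71 - 1*16) = 4 + (-71 - 16) = 4 - 87 = -83)
(36819 + 14710)/(D(91) + (22421/(-21960) + 20156/E(138, 65))) = (36819 + 14710)/(-83 + (22421/(-21960) + 20156/(-122))) = 51529/(-83 + (22421*(-1/21960) + 20156*(-1/122))) = 51529/(-83 + (-22421/21960 - 10078/61)) = 51529/(-83 - 3650501/21960) = 51529/(-5473181/21960) = 51529*(-21960/5473181) = -1131576840/5473181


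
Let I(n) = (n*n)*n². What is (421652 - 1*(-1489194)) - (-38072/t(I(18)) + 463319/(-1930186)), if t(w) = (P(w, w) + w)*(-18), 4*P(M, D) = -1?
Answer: 13938511114378647941/7294418027622 ≈ 1.9108e+6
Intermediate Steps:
P(M, D) = -¼ (P(M, D) = (¼)*(-1) = -¼)
I(n) = n⁴ (I(n) = n²*n² = n⁴)
t(w) = 9/2 - 18*w (t(w) = (-¼ + w)*(-18) = 9/2 - 18*w)
(421652 - 1*(-1489194)) - (-38072/t(I(18)) + 463319/(-1930186)) = (421652 - 1*(-1489194)) - (-38072/(9/2 - 18*18⁴) + 463319/(-1930186)) = (421652 + 1489194) - (-38072/(9/2 - 18*104976) + 463319*(-1/1930186)) = 1910846 - (-38072/(9/2 - 1889568) - 463319/1930186) = 1910846 - (-38072/(-3779127/2) - 463319/1930186) = 1910846 - (-38072*(-2/3779127) - 463319/1930186) = 1910846 - (76144/3779127 - 463319/1930186) = 1910846 - 1*(-1603969259729/7294418027622) = 1910846 + 1603969259729/7294418027622 = 13938511114378647941/7294418027622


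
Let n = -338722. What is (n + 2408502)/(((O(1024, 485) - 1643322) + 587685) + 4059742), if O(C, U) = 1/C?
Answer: 2119454720/3076203521 ≈ 0.68898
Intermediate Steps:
(n + 2408502)/(((O(1024, 485) - 1643322) + 587685) + 4059742) = (-338722 + 2408502)/(((1/1024 - 1643322) + 587685) + 4059742) = 2069780/(((1/1024 - 1643322) + 587685) + 4059742) = 2069780/((-1682761727/1024 + 587685) + 4059742) = 2069780/(-1080972287/1024 + 4059742) = 2069780/(3076203521/1024) = 2069780*(1024/3076203521) = 2119454720/3076203521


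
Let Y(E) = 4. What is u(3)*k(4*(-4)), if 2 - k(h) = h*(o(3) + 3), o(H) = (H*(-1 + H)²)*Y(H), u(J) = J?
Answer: 2454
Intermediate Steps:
o(H) = 4*H*(-1 + H)² (o(H) = (H*(-1 + H)²)*4 = 4*H*(-1 + H)²)
k(h) = 2 - 51*h (k(h) = 2 - h*(4*3*(-1 + 3)² + 3) = 2 - h*(4*3*2² + 3) = 2 - h*(4*3*4 + 3) = 2 - h*(48 + 3) = 2 - h*51 = 2 - 51*h)
u(3)*k(4*(-4)) = 3*(2 - 204*(-4)) = 3*(2 - 51*(-16)) = 3*(2 + 816) = 3*818 = 2454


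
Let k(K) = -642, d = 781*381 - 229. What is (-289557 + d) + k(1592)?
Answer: 7133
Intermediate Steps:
d = 297332 (d = 297561 - 229 = 297332)
(-289557 + d) + k(1592) = (-289557 + 297332) - 642 = 7775 - 642 = 7133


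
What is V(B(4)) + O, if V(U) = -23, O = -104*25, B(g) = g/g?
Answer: -2623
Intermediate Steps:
B(g) = 1
O = -2600
V(B(4)) + O = -23 - 2600 = -2623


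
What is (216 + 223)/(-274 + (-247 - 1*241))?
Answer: -439/762 ≈ -0.57612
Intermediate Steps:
(216 + 223)/(-274 + (-247 - 1*241)) = 439/(-274 + (-247 - 241)) = 439/(-274 - 488) = 439/(-762) = 439*(-1/762) = -439/762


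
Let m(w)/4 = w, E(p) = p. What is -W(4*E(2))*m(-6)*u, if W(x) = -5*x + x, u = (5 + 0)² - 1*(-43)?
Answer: -52224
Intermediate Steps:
m(w) = 4*w
u = 68 (u = 5² + 43 = 25 + 43 = 68)
W(x) = -4*x
-W(4*E(2))*m(-6)*u = -(-16*2)*(4*(-6))*68 = --4*8*(-24)*68 = -(-32*(-24))*68 = -768*68 = -1*52224 = -52224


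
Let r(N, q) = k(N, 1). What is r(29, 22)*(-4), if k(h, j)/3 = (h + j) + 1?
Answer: -372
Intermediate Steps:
k(h, j) = 3 + 3*h + 3*j (k(h, j) = 3*((h + j) + 1) = 3*(1 + h + j) = 3 + 3*h + 3*j)
r(N, q) = 6 + 3*N (r(N, q) = 3 + 3*N + 3*1 = 3 + 3*N + 3 = 6 + 3*N)
r(29, 22)*(-4) = (6 + 3*29)*(-4) = (6 + 87)*(-4) = 93*(-4) = -372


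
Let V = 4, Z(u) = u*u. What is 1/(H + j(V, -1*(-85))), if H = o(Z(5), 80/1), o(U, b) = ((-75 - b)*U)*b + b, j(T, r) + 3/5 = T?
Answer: -5/1549583 ≈ -3.2267e-6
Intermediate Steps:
Z(u) = u²
j(T, r) = -⅗ + T
o(U, b) = b + U*b*(-75 - b) (o(U, b) = (U*(-75 - b))*b + b = U*b*(-75 - b) + b = b + U*b*(-75 - b))
H = -309920 (H = (80/1)*(1 - 75*5² - 1*5²*80/1) = (80*1)*(1 - 75*25 - 1*25*80*1) = 80*(1 - 1875 - 1*25*80) = 80*(1 - 1875 - 2000) = 80*(-3874) = -309920)
1/(H + j(V, -1*(-85))) = 1/(-309920 + (-⅗ + 4)) = 1/(-309920 + 17/5) = 1/(-1549583/5) = -5/1549583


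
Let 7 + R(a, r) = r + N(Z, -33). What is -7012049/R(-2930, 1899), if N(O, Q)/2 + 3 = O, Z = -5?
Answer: -7012049/1876 ≈ -3737.8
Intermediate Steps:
N(O, Q) = -6 + 2*O
R(a, r) = -23 + r (R(a, r) = -7 + (r + (-6 + 2*(-5))) = -7 + (r + (-6 - 10)) = -7 + (r - 16) = -7 + (-16 + r) = -23 + r)
-7012049/R(-2930, 1899) = -7012049/(-23 + 1899) = -7012049/1876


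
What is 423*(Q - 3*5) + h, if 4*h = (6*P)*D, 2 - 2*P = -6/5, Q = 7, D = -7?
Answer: -17004/5 ≈ -3400.8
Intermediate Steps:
P = 8/5 (P = 1 - (-3)/5 = 1 - ½*(-6/5) = 1 + ⅗ = 8/5 ≈ 1.6000)
h = -84/5 (h = ((6*(8/5))*(-7))/4 = ((48/5)*(-7))/4 = (¼)*(-336/5) = -84/5 ≈ -16.800)
423*(Q - 3*5) + h = 423*(7 - 3*5) - 84/5 = 423*(7 - 15) - 84/5 = 423*(-8) - 84/5 = -3384 - 84/5 = -17004/5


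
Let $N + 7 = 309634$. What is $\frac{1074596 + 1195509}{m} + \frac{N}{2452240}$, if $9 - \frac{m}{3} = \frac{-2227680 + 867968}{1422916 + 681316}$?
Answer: $\frac{58569732648558641}{746626156080} \approx 78446.0$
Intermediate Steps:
$N = 309627$ ($N = -7 + 309634 = 309627$)
$m = \frac{7611675}{263029}$ ($m = 27 - 3 \frac{-2227680 + 867968}{1422916 + 681316} = 27 - 3 \left(- \frac{1359712}{2104232}\right) = 27 - 3 \left(\left(-1359712\right) \frac{1}{2104232}\right) = 27 - - \frac{509892}{263029} = 27 + \frac{509892}{263029} = \frac{7611675}{263029} \approx 28.939$)
$\frac{1074596 + 1195509}{m} + \frac{N}{2452240} = \frac{1074596 + 1195509}{\frac{7611675}{263029}} + \frac{309627}{2452240} = 2270105 \cdot \frac{263029}{7611675} + 309627 \cdot \frac{1}{2452240} = \frac{119420689609}{1522335} + \frac{309627}{2452240} = \frac{58569732648558641}{746626156080}$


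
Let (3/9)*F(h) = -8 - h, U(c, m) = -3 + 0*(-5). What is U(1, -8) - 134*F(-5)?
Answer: 1203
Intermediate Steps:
U(c, m) = -3 (U(c, m) = -3 + 0 = -3)
F(h) = -24 - 3*h (F(h) = 3*(-8 - h) = -24 - 3*h)
U(1, -8) - 134*F(-5) = -3 - 134*(-24 - 3*(-5)) = -3 - 134*(-24 + 15) = -3 - 134*(-9) = -3 + 1206 = 1203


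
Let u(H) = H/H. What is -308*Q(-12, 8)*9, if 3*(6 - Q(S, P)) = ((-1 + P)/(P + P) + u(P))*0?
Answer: -16632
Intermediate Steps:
u(H) = 1
Q(S, P) = 6 (Q(S, P) = 6 - ((-1 + P)/(P + P) + 1)*0/3 = 6 - ((-1 + P)/((2*P)) + 1)*0/3 = 6 - ((-1 + P)*(1/(2*P)) + 1)*0/3 = 6 - ((-1 + P)/(2*P) + 1)*0/3 = 6 - (1 + (-1 + P)/(2*P))*0/3 = 6 - 1/3*0 = 6 + 0 = 6)
-308*Q(-12, 8)*9 = -308*6*9 = -1848*9 = -16632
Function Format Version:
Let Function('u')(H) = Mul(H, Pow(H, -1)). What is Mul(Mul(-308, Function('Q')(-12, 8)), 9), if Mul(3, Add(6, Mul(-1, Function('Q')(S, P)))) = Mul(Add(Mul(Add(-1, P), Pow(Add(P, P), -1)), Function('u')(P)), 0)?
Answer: -16632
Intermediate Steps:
Function('u')(H) = 1
Function('Q')(S, P) = 6 (Function('Q')(S, P) = Add(6, Mul(Rational(-1, 3), Mul(Add(Mul(Add(-1, P), Pow(Add(P, P), -1)), 1), 0))) = Add(6, Mul(Rational(-1, 3), Mul(Add(Mul(Add(-1, P), Pow(Mul(2, P), -1)), 1), 0))) = Add(6, Mul(Rational(-1, 3), Mul(Add(Mul(Add(-1, P), Mul(Rational(1, 2), Pow(P, -1))), 1), 0))) = Add(6, Mul(Rational(-1, 3), Mul(Add(Mul(Rational(1, 2), Pow(P, -1), Add(-1, P)), 1), 0))) = Add(6, Mul(Rational(-1, 3), Mul(Add(1, Mul(Rational(1, 2), Pow(P, -1), Add(-1, P))), 0))) = Add(6, Mul(Rational(-1, 3), 0)) = Add(6, 0) = 6)
Mul(Mul(-308, Function('Q')(-12, 8)), 9) = Mul(Mul(-308, 6), 9) = Mul(-1848, 9) = -16632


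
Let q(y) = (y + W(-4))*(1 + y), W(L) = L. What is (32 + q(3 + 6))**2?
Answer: 6724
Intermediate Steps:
q(y) = (1 + y)*(-4 + y) (q(y) = (y - 4)*(1 + y) = (-4 + y)*(1 + y) = (1 + y)*(-4 + y))
(32 + q(3 + 6))**2 = (32 + (-4 + (3 + 6)**2 - 3*(3 + 6)))**2 = (32 + (-4 + 9**2 - 3*9))**2 = (32 + (-4 + 81 - 27))**2 = (32 + 50)**2 = 82**2 = 6724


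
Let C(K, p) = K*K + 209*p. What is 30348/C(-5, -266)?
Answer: -10116/18523 ≈ -0.54613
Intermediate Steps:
C(K, p) = K² + 209*p
30348/C(-5, -266) = 30348/((-5)² + 209*(-266)) = 30348/(25 - 55594) = 30348/(-55569) = 30348*(-1/55569) = -10116/18523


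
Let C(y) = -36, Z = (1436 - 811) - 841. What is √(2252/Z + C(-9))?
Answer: I*√15042/18 ≈ 6.8137*I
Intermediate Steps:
Z = -216 (Z = 625 - 841 = -216)
√(2252/Z + C(-9)) = √(2252/(-216) - 36) = √(2252*(-1/216) - 36) = √(-563/54 - 36) = √(-2507/54) = I*√15042/18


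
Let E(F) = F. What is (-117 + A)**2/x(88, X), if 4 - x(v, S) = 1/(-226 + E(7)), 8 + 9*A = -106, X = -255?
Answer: 11046433/2631 ≈ 4198.6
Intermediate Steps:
A = -38/3 (A = -8/9 + (1/9)*(-106) = -8/9 - 106/9 = -38/3 ≈ -12.667)
x(v, S) = 877/219 (x(v, S) = 4 - 1/(-226 + 7) = 4 - 1/(-219) = 4 - 1*(-1/219) = 4 + 1/219 = 877/219)
(-117 + A)**2/x(88, X) = (-117 - 38/3)**2/(877/219) = (-389/3)**2*(219/877) = (151321/9)*(219/877) = 11046433/2631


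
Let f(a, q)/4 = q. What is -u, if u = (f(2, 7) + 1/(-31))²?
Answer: -751689/961 ≈ -782.19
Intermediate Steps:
f(a, q) = 4*q
u = 751689/961 (u = (4*7 + 1/(-31))² = (28 - 1/31)² = (867/31)² = 751689/961 ≈ 782.19)
-u = -1*751689/961 = -751689/961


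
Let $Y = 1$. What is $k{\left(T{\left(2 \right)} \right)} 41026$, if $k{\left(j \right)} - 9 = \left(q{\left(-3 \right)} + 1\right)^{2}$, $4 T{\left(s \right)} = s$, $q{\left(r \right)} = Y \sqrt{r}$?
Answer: $287182 + 82052 i \sqrt{3} \approx 2.8718 \cdot 10^{5} + 1.4212 \cdot 10^{5} i$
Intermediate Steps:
$q{\left(r \right)} = \sqrt{r}$ ($q{\left(r \right)} = 1 \sqrt{r} = \sqrt{r}$)
$T{\left(s \right)} = \frac{s}{4}$
$k{\left(j \right)} = 9 + \left(1 + i \sqrt{3}\right)^{2}$ ($k{\left(j \right)} = 9 + \left(\sqrt{-3} + 1\right)^{2} = 9 + \left(i \sqrt{3} + 1\right)^{2} = 9 + \left(1 + i \sqrt{3}\right)^{2}$)
$k{\left(T{\left(2 \right)} \right)} 41026 = \left(7 + 2 i \sqrt{3}\right) 41026 = 287182 + 82052 i \sqrt{3}$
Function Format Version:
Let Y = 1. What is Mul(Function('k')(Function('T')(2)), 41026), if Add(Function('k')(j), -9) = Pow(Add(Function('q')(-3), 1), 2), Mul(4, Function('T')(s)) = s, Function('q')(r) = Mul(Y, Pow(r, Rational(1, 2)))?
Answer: Add(287182, Mul(82052, I, Pow(3, Rational(1, 2)))) ≈ Add(2.8718e+5, Mul(1.4212e+5, I))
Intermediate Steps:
Function('q')(r) = Pow(r, Rational(1, 2)) (Function('q')(r) = Mul(1, Pow(r, Rational(1, 2))) = Pow(r, Rational(1, 2)))
Function('T')(s) = Mul(Rational(1, 4), s)
Function('k')(j) = Add(9, Pow(Add(1, Mul(I, Pow(3, Rational(1, 2)))), 2)) (Function('k')(j) = Add(9, Pow(Add(Pow(-3, Rational(1, 2)), 1), 2)) = Add(9, Pow(Add(Mul(I, Pow(3, Rational(1, 2))), 1), 2)) = Add(9, Pow(Add(1, Mul(I, Pow(3, Rational(1, 2)))), 2)))
Mul(Function('k')(Function('T')(2)), 41026) = Mul(Add(7, Mul(2, I, Pow(3, Rational(1, 2)))), 41026) = Add(287182, Mul(82052, I, Pow(3, Rational(1, 2))))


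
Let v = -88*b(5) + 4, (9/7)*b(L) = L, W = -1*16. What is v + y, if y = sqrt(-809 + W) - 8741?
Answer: -81713/9 + 5*I*sqrt(33) ≈ -9079.2 + 28.723*I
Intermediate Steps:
W = -16
b(L) = 7*L/9
y = -8741 + 5*I*sqrt(33) (y = sqrt(-809 - 16) - 8741 = sqrt(-825) - 8741 = 5*I*sqrt(33) - 8741 = -8741 + 5*I*sqrt(33) ≈ -8741.0 + 28.723*I)
v = -3044/9 (v = -616*5/9 + 4 = -88*35/9 + 4 = -3080/9 + 4 = -3044/9 ≈ -338.22)
v + y = -3044/9 + (-8741 + 5*I*sqrt(33)) = -81713/9 + 5*I*sqrt(33)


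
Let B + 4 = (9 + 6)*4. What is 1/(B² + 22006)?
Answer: 1/25142 ≈ 3.9774e-5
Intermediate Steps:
B = 56 (B = -4 + (9 + 6)*4 = -4 + 15*4 = -4 + 60 = 56)
1/(B² + 22006) = 1/(56² + 22006) = 1/(3136 + 22006) = 1/25142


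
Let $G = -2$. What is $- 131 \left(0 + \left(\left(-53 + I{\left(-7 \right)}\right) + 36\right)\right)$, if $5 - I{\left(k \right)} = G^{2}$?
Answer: $2096$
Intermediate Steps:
$I{\left(k \right)} = 1$ ($I{\left(k \right)} = 5 - \left(-2\right)^{2} = 5 - 4 = 1$)
$- 131 \left(0 + \left(\left(-53 + I{\left(-7 \right)}\right) + 36\right)\right) = - 131 \left(0 + \left(\left(-53 + 1\right) + 36\right)\right) = - 131 \left(0 + \left(-52 + 36\right)\right) = - 131 \left(0 - 16\right) = \left(-131\right) \left(-16\right) = 2096$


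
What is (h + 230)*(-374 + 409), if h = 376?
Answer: 21210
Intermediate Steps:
(h + 230)*(-374 + 409) = (376 + 230)*(-374 + 409) = 606*35 = 21210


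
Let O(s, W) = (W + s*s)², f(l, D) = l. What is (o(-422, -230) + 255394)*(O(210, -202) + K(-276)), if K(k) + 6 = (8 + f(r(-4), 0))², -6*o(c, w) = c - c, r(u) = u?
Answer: 492153027129116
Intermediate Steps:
O(s, W) = (W + s²)²
o(c, w) = 0 (o(c, w) = -(c - c)/6 = -⅙*0 = 0)
K(k) = 10 (K(k) = -6 + (8 - 4)² = -6 + 4² = -6 + 16 = 10)
(o(-422, -230) + 255394)*(O(210, -202) + K(-276)) = (0 + 255394)*((-202 + 210²)² + 10) = 255394*((-202 + 44100)² + 10) = 255394*(43898² + 10) = 255394*(1927034404 + 10) = 255394*1927034414 = 492153027129116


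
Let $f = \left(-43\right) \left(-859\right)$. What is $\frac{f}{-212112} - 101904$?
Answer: $- \frac{21615098185}{212112} \approx -1.019 \cdot 10^{5}$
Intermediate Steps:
$f = 36937$
$\frac{f}{-212112} - 101904 = \frac{36937}{-212112} - 101904 = 36937 \left(- \frac{1}{212112}\right) - 101904 = - \frac{36937}{212112} - 101904 = - \frac{21615098185}{212112}$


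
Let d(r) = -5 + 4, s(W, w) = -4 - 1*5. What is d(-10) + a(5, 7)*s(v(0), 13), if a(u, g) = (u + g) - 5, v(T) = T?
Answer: -64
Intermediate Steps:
s(W, w) = -9 (s(W, w) = -4 - 5 = -9)
a(u, g) = -5 + g + u (a(u, g) = (g + u) - 5 = -5 + g + u)
d(r) = -1
d(-10) + a(5, 7)*s(v(0), 13) = -1 + (-5 + 7 + 5)*(-9) = -1 + 7*(-9) = -1 - 63 = -64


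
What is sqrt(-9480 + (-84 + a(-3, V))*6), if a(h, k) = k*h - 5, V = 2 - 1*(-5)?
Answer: 26*I*sqrt(15) ≈ 100.7*I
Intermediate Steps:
V = 7 (V = 2 + 5 = 7)
a(h, k) = -5 + h*k (a(h, k) = h*k - 5 = -5 + h*k)
sqrt(-9480 + (-84 + a(-3, V))*6) = sqrt(-9480 + (-84 + (-5 - 3*7))*6) = sqrt(-9480 + (-84 + (-5 - 21))*6) = sqrt(-9480 + (-84 - 26)*6) = sqrt(-9480 - 110*6) = sqrt(-9480 - 660) = sqrt(-10140) = 26*I*sqrt(15)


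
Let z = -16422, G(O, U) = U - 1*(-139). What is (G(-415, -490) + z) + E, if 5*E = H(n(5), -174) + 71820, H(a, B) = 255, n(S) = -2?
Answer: -2358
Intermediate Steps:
G(O, U) = 139 + U (G(O, U) = U + 139 = 139 + U)
E = 14415 (E = (255 + 71820)/5 = (⅕)*72075 = 14415)
(G(-415, -490) + z) + E = ((139 - 490) - 16422) + 14415 = (-351 - 16422) + 14415 = -16773 + 14415 = -2358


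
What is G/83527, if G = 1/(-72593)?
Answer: -1/6063475511 ≈ -1.6492e-10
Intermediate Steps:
G = -1/72593 ≈ -1.3775e-5
G/83527 = -1/72593/83527 = -1/72593*1/83527 = -1/6063475511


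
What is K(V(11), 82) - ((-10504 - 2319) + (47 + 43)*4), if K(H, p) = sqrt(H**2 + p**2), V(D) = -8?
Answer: 12463 + 2*sqrt(1697) ≈ 12545.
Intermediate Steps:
K(V(11), 82) - ((-10504 - 2319) + (47 + 43)*4) = sqrt((-8)**2 + 82**2) - ((-10504 - 2319) + (47 + 43)*4) = sqrt(64 + 6724) - (-12823 + 90*4) = sqrt(6788) - (-12823 + 360) = 2*sqrt(1697) - 1*(-12463) = 2*sqrt(1697) + 12463 = 12463 + 2*sqrt(1697)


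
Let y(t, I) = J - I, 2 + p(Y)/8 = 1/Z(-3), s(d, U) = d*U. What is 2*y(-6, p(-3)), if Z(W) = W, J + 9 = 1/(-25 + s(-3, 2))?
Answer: 1792/93 ≈ 19.269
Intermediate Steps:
s(d, U) = U*d
J = -280/31 (J = -9 + 1/(-25 + 2*(-3)) = -9 + 1/(-25 - 6) = -9 + 1/(-31) = -9 - 1/31 = -280/31 ≈ -9.0323)
p(Y) = -56/3 (p(Y) = -16 + 8/(-3) = -16 + 8*(-⅓) = -16 - 8/3 = -56/3)
y(t, I) = -280/31 - I
2*y(-6, p(-3)) = 2*(-280/31 - 1*(-56/3)) = 2*(-280/31 + 56/3) = 2*(896/93) = 1792/93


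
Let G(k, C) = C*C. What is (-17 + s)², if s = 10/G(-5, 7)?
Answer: 677329/2401 ≈ 282.10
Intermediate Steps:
G(k, C) = C²
s = 10/49 (s = 10/(7²) = 10/49 ≈ 0.20408)
(-17 + s)² = (-17 + 10/49)² = (-823/49)² = 677329/2401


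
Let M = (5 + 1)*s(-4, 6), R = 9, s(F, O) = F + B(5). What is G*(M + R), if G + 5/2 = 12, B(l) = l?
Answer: 285/2 ≈ 142.50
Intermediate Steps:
s(F, O) = 5 + F (s(F, O) = F + 5 = 5 + F)
G = 19/2 (G = -5/2 + 12 = 19/2 ≈ 9.5000)
M = 6 (M = (5 + 1)*(5 - 4) = 6*1 = 6)
G*(M + R) = 19*(6 + 9)/2 = (19/2)*15 = 285/2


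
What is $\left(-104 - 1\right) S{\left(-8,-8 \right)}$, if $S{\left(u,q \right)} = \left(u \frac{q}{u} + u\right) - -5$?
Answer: $1155$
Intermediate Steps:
$S{\left(u,q \right)} = 5 + q + u$ ($S{\left(u,q \right)} = \left(q + u\right) + 5 = 5 + q + u$)
$\left(-104 - 1\right) S{\left(-8,-8 \right)} = \left(-104 - 1\right) \left(5 - 8 - 8\right) = \left(-104 + \left(-61 + 60\right)\right) \left(-11\right) = \left(-104 - 1\right) \left(-11\right) = \left(-105\right) \left(-11\right) = 1155$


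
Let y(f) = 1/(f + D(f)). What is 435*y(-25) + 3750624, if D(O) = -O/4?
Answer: 18753004/5 ≈ 3.7506e+6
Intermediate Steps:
D(O) = -O/4
y(f) = 4/(3*f) (y(f) = 1/(f - f/4) = 1/(3*f/4) = 4/(3*f))
435*y(-25) + 3750624 = 435*((4/3)/(-25)) + 3750624 = 435*((4/3)*(-1/25)) + 3750624 = 435*(-4/75) + 3750624 = -116/5 + 3750624 = 18753004/5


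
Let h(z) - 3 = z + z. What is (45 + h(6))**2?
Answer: 3600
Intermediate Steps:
h(z) = 3 + 2*z (h(z) = 3 + (z + z) = 3 + 2*z)
(45 + h(6))**2 = (45 + (3 + 2*6))**2 = (45 + (3 + 12))**2 = (45 + 15)**2 = 60**2 = 3600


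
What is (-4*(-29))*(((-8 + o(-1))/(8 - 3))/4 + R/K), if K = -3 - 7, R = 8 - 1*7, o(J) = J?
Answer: -319/5 ≈ -63.800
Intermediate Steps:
R = 1 (R = 8 - 7 = 1)
K = -10
(-4*(-29))*(((-8 + o(-1))/(8 - 3))/4 + R/K) = (-4*(-29))*(((-8 - 1)/(8 - 3))/4 + 1/(-10)) = 116*(-9/5*(¼) + 1*(-⅒)) = 116*(-9*⅕*(¼) - ⅒) = 116*(-9/5*¼ - ⅒) = 116*(-9/20 - ⅒) = 116*(-11/20) = -319/5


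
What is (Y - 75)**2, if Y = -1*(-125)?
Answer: 2500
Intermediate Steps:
Y = 125
(Y - 75)**2 = (125 - 75)**2 = 50**2 = 2500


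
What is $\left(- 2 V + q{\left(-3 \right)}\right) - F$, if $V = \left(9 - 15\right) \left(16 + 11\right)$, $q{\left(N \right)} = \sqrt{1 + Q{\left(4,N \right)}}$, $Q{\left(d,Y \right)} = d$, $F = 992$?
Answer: $-668 + \sqrt{5} \approx -665.76$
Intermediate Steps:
$q{\left(N \right)} = \sqrt{5}$ ($q{\left(N \right)} = \sqrt{1 + 4} = \sqrt{5}$)
$V = -162$ ($V = \left(-6\right) 27 = -162$)
$\left(- 2 V + q{\left(-3 \right)}\right) - F = \left(\left(-2\right) \left(-162\right) + \sqrt{5}\right) - 992 = \left(324 + \sqrt{5}\right) - 992 = -668 + \sqrt{5}$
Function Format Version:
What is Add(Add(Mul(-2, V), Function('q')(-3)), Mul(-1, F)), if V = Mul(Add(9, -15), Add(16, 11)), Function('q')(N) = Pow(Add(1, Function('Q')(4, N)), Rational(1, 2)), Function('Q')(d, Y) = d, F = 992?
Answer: Add(-668, Pow(5, Rational(1, 2))) ≈ -665.76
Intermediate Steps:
Function('q')(N) = Pow(5, Rational(1, 2)) (Function('q')(N) = Pow(Add(1, 4), Rational(1, 2)) = Pow(5, Rational(1, 2)))
V = -162 (V = Mul(-6, 27) = -162)
Add(Add(Mul(-2, V), Function('q')(-3)), Mul(-1, F)) = Add(Add(Mul(-2, -162), Pow(5, Rational(1, 2))), Mul(-1, 992)) = Add(Add(324, Pow(5, Rational(1, 2))), -992) = Add(-668, Pow(5, Rational(1, 2)))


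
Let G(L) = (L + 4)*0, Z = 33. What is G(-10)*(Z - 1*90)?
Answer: 0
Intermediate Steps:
G(L) = 0 (G(L) = (4 + L)*0 = 0)
G(-10)*(Z - 1*90) = 0*(33 - 1*90) = 0*(33 - 90) = 0*(-57) = 0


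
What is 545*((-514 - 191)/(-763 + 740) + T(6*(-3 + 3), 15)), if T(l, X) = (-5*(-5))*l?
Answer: 384225/23 ≈ 16705.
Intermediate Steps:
T(l, X) = 25*l
545*((-514 - 191)/(-763 + 740) + T(6*(-3 + 3), 15)) = 545*((-514 - 191)/(-763 + 740) + 25*(6*(-3 + 3))) = 545*(-705/(-23) + 25*(6*0)) = 545*(-705*(-1/23) + 25*0) = 545*(705/23 + 0) = 545*(705/23) = 384225/23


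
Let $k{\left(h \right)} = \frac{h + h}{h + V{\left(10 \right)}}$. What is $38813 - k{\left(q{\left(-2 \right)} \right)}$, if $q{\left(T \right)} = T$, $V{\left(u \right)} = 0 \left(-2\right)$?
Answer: $38811$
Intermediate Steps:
$V{\left(u \right)} = 0$
$k{\left(h \right)} = 2$ ($k{\left(h \right)} = \frac{h + h}{h + 0} = \frac{2 h}{h} = 2$)
$38813 - k{\left(q{\left(-2 \right)} \right)} = 38813 - 2 = 38811$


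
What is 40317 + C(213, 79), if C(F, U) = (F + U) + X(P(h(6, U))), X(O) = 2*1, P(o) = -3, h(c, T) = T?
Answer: 40611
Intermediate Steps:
X(O) = 2
C(F, U) = 2 + F + U (C(F, U) = (F + U) + 2 = 2 + F + U)
40317 + C(213, 79) = 40317 + (2 + 213 + 79) = 40317 + 294 = 40611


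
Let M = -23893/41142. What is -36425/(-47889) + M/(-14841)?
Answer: 145371421459/191114176086 ≈ 0.76065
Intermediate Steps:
M = -23893/41142 (M = -23893*1/41142 = -23893/41142 ≈ -0.58074)
-36425/(-47889) + M/(-14841) = -36425/(-47889) - 23893/41142/(-14841) = -36425*(-1/47889) - 23893/41142*(-1/14841) = 36425/47889 + 23893/610588422 = 145371421459/191114176086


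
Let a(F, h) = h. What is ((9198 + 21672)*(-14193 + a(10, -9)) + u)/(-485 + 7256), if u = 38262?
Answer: -146125826/2257 ≈ -64743.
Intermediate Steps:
((9198 + 21672)*(-14193 + a(10, -9)) + u)/(-485 + 7256) = ((9198 + 21672)*(-14193 - 9) + 38262)/(-485 + 7256) = (30870*(-14202) + 38262)/6771 = (-438415740 + 38262)*(1/6771) = -438377478*1/6771 = -146125826/2257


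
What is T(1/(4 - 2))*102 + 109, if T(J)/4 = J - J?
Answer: 109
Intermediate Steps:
T(J) = 0 (T(J) = 4*(J - J) = 4*0 = 0)
T(1/(4 - 2))*102 + 109 = 0*102 + 109 = 0 + 109 = 109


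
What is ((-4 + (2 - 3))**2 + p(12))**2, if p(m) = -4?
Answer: 441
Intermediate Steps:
((-4 + (2 - 3))**2 + p(12))**2 = ((-4 + (2 - 3))**2 - 4)**2 = ((-4 - 1)**2 - 4)**2 = ((-5)**2 - 4)**2 = (25 - 4)**2 = 21**2 = 441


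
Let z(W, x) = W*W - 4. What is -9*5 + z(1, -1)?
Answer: -48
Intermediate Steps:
z(W, x) = -4 + W² (z(W, x) = W² - 4 = -4 + W²)
-9*5 + z(1, -1) = -9*5 + (-4 + 1²) = -45 + (-4 + 1) = -45 - 3 = -48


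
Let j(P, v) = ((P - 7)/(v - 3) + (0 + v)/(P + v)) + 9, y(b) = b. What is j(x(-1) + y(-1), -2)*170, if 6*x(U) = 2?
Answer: 11509/6 ≈ 1918.2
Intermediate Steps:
x(U) = 1/3 (x(U) = (1/6)*2 = 1/3)
j(P, v) = 9 + v/(P + v) + (-7 + P)/(-3 + v) (j(P, v) = ((-7 + P)/(-3 + v) + v/(P + v)) + 9 = (v/(P + v) + (-7 + P)/(-3 + v)) + 9 = 9 + v/(P + v) + (-7 + P)/(-3 + v))
j(x(-1) + y(-1), -2)*170 = (((1/3 - 1)**2 - 37*(-2) - 34*(1/3 - 1) + 10*(-2)**2 + 10*(1/3 - 1)*(-2))/((-2)**2 - 3*(1/3 - 1) - 3*(-2) + (1/3 - 1)*(-2)))*170 = (((-2/3)**2 + 74 - 34*(-2/3) + 10*4 + 10*(-2/3)*(-2))/(4 - 3*(-2/3) + 6 - 2/3*(-2)))*170 = ((4/9 + 74 + 68/3 + 40 + 40/3)/(4 + 2 + 6 + 4/3))*170 = ((1354/9)/(40/3))*170 = ((3/40)*(1354/9))*170 = (677/60)*170 = 11509/6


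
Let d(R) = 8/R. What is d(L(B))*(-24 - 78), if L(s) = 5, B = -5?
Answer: -816/5 ≈ -163.20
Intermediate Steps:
d(L(B))*(-24 - 78) = (8/5)*(-24 - 78) = (8*(⅕))*(-102) = (8/5)*(-102) = -816/5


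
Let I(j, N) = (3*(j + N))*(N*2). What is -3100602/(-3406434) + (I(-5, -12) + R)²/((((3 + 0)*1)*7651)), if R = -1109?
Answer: 19369701226/13031313267 ≈ 1.4864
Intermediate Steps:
I(j, N) = 2*N*(3*N + 3*j) (I(j, N) = (3*(N + j))*(2*N) = (3*N + 3*j)*(2*N) = 2*N*(3*N + 3*j))
-3100602/(-3406434) + (I(-5, -12) + R)²/((((3 + 0)*1)*7651)) = -3100602/(-3406434) + (6*(-12)*(-12 - 5) - 1109)²/((((3 + 0)*1)*7651)) = -3100602*(-1/3406434) + (6*(-12)*(-17) - 1109)²/(((3*1)*7651)) = 516767/567739 + (1224 - 1109)²/((3*7651)) = 516767/567739 + 115²/22953 = 516767/567739 + 13225*(1/22953) = 516767/567739 + 13225/22953 = 19369701226/13031313267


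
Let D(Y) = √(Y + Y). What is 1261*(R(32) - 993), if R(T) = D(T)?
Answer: -1242085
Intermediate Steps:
D(Y) = √2*√Y (D(Y) = √(2*Y) = √2*√Y)
R(T) = √2*√T
1261*(R(32) - 993) = 1261*(√2*√32 - 993) = 1261*(√2*(4*√2) - 993) = 1261*(8 - 993) = 1261*(-985) = -1242085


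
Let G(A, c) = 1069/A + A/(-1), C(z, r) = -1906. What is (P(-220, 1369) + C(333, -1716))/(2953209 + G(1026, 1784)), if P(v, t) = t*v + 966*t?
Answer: 1045871568/3028940827 ≈ 0.34529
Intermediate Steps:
G(A, c) = -A + 1069/A (G(A, c) = 1069/A + A*(-1) = 1069/A - A = -A + 1069/A)
P(v, t) = 966*t + t*v
(P(-220, 1369) + C(333, -1716))/(2953209 + G(1026, 1784)) = (1369*(966 - 220) - 1906)/(2953209 + (-1*1026 + 1069/1026)) = (1369*746 - 1906)/(2953209 + (-1026 + 1069*(1/1026))) = (1021274 - 1906)/(2953209 + (-1026 + 1069/1026)) = 1019368/(2953209 - 1051607/1026) = 1019368/(3028940827/1026) = 1019368*(1026/3028940827) = 1045871568/3028940827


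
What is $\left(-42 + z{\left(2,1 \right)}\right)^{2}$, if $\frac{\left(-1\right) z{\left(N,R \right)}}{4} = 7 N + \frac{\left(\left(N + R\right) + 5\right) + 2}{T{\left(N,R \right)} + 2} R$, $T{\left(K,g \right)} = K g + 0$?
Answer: $11664$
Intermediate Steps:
$T{\left(K,g \right)} = K g$
$z{\left(N,R \right)} = - 28 N - \frac{4 R \left(7 + N + R\right)}{2 + N R}$ ($z{\left(N,R \right)} = - 4 \left(7 N + \frac{\left(\left(N + R\right) + 5\right) + 2}{N R + 2} R\right) = - 4 \left(7 N + \frac{\left(5 + N + R\right) + 2}{2 + N R} R\right) = - 4 \left(7 N + \frac{7 + N + R}{2 + N R} R\right) = - 4 \left(7 N + \frac{R \left(7 + N + R\right)}{2 + N R}\right) = - 28 N - \frac{4 R \left(7 + N + R\right)}{2 + N R}$)
$\left(-42 + z{\left(2,1 \right)}\right)^{2} = \left(-42 + \frac{4 \left(- 1^{2} - 28 - 7 - 2 \cdot 1 - 7 \cdot 2^{2}\right)}{2 + 2 \cdot 1}\right)^{2} = \left(-42 + \frac{4 \left(\left(-1\right) 1 - 28 - 7 - 2 - 7 \cdot 4\right)}{2 + 2}\right)^{2} = \left(-42 + \frac{4 \left(-1 - 28 - 7 - 2 - 28\right)}{4}\right)^{2} = \left(-42 + 4 \cdot \frac{1}{4} \left(-66\right)\right)^{2} = \left(-42 - 66\right)^{2} = \left(-108\right)^{2} = 11664$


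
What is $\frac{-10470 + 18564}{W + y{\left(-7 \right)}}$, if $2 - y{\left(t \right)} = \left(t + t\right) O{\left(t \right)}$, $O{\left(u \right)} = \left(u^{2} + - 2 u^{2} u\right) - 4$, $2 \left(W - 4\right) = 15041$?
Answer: $\frac{16188}{35521} \approx 0.45573$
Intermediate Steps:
$W = \frac{15049}{2}$ ($W = 4 + \frac{1}{2} \cdot 15041 = 4 + \frac{15041}{2} = \frac{15049}{2} \approx 7524.5$)
$O{\left(u \right)} = -4 + u^{2} - 2 u^{3}$ ($O{\left(u \right)} = \left(u^{2} - 2 u^{3}\right) - 4 = -4 + u^{2} - 2 u^{3}$)
$y{\left(t \right)} = 2 - 2 t \left(-4 + t^{2} - 2 t^{3}\right)$ ($y{\left(t \right)} = 2 - \left(t + t\right) \left(-4 + t^{2} - 2 t^{3}\right) = 2 - 2 t \left(-4 + t^{2} - 2 t^{3}\right)$)
$\frac{-10470 + 18564}{W + y{\left(-7 \right)}} = \frac{-10470 + 18564}{\frac{15049}{2} + \left(2 + 2 \left(-7\right) \left(4 - \left(-7\right)^{2} + 2 \left(-7\right)^{3}\right)\right)} = \frac{8094}{\frac{15049}{2} + \left(2 + 2 \left(-7\right) \left(4 - 49 + 2 \left(-343\right)\right)\right)} = \frac{8094}{\frac{15049}{2} + \left(2 + 2 \left(-7\right) \left(4 - 49 - 686\right)\right)} = \frac{8094}{\frac{15049}{2} + \left(2 + 2 \left(-7\right) \left(-731\right)\right)} = \frac{8094}{\frac{15049}{2} + \left(2 + 10234\right)} = \frac{8094}{\frac{15049}{2} + 10236} = \frac{8094}{\frac{35521}{2}} = 8094 \cdot \frac{2}{35521} = \frac{16188}{35521}$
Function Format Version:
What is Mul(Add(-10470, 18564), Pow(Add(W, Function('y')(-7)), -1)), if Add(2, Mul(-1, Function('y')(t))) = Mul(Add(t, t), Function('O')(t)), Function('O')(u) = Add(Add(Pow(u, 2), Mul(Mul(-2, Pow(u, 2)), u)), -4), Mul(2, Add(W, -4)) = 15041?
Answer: Rational(16188, 35521) ≈ 0.45573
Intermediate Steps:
W = Rational(15049, 2) (W = Add(4, Mul(Rational(1, 2), 15041)) = Add(4, Rational(15041, 2)) = Rational(15049, 2) ≈ 7524.5)
Function('O')(u) = Add(-4, Pow(u, 2), Mul(-2, Pow(u, 3))) (Function('O')(u) = Add(Add(Pow(u, 2), Mul(-2, Pow(u, 3))), -4) = Add(-4, Pow(u, 2), Mul(-2, Pow(u, 3))))
Function('y')(t) = Add(2, Mul(-2, t, Add(-4, Pow(t, 2), Mul(-2, Pow(t, 3))))) (Function('y')(t) = Add(2, Mul(-1, Mul(Add(t, t), Add(-4, Pow(t, 2), Mul(-2, Pow(t, 3)))))) = Add(2, Mul(-1, Mul(Mul(2, t), Add(-4, Pow(t, 2), Mul(-2, Pow(t, 3)))))) = Add(2, Mul(-1, Mul(2, t, Add(-4, Pow(t, 2), Mul(-2, Pow(t, 3)))))) = Add(2, Mul(-2, t, Add(-4, Pow(t, 2), Mul(-2, Pow(t, 3))))))
Mul(Add(-10470, 18564), Pow(Add(W, Function('y')(-7)), -1)) = Mul(Add(-10470, 18564), Pow(Add(Rational(15049, 2), Add(2, Mul(2, -7, Add(4, Mul(-1, Pow(-7, 2)), Mul(2, Pow(-7, 3)))))), -1)) = Mul(8094, Pow(Add(Rational(15049, 2), Add(2, Mul(2, -7, Add(4, Mul(-1, 49), Mul(2, -343))))), -1)) = Mul(8094, Pow(Add(Rational(15049, 2), Add(2, Mul(2, -7, Add(4, -49, -686)))), -1)) = Mul(8094, Pow(Add(Rational(15049, 2), Add(2, Mul(2, -7, -731))), -1)) = Mul(8094, Pow(Add(Rational(15049, 2), Add(2, 10234)), -1)) = Mul(8094, Pow(Add(Rational(15049, 2), 10236), -1)) = Mul(8094, Pow(Rational(35521, 2), -1)) = Mul(8094, Rational(2, 35521)) = Rational(16188, 35521)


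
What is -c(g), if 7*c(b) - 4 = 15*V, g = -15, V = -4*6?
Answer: 356/7 ≈ 50.857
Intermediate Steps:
V = -24
c(b) = -356/7 (c(b) = 4/7 + (15*(-24))/7 = 4/7 + (1/7)*(-360) = 4/7 - 360/7 = -356/7)
-c(g) = -1*(-356/7) = 356/7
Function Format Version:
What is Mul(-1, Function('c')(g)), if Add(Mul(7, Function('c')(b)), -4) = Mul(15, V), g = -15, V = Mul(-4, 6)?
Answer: Rational(356, 7) ≈ 50.857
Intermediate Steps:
V = -24
Function('c')(b) = Rational(-356, 7) (Function('c')(b) = Add(Rational(4, 7), Mul(Rational(1, 7), Mul(15, -24))) = Add(Rational(4, 7), Mul(Rational(1, 7), -360)) = Add(Rational(4, 7), Rational(-360, 7)) = Rational(-356, 7))
Mul(-1, Function('c')(g)) = Mul(-1, Rational(-356, 7)) = Rational(356, 7)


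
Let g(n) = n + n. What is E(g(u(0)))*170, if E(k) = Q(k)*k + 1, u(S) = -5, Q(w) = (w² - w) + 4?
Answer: -193630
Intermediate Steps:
Q(w) = 4 + w² - w
g(n) = 2*n
E(k) = 1 + k*(4 + k² - k) (E(k) = (4 + k² - k)*k + 1 = k*(4 + k² - k) + 1 = 1 + k*(4 + k² - k))
E(g(u(0)))*170 = (1 + (2*(-5))*(4 + (2*(-5))² - 2*(-5)))*170 = (1 - 10*(4 + (-10)² - 1*(-10)))*170 = (1 - 10*(4 + 100 + 10))*170 = (1 - 10*114)*170 = (1 - 1140)*170 = -1139*170 = -193630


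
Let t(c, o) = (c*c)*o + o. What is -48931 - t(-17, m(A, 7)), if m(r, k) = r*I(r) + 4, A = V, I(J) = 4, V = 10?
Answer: -61691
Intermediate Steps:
A = 10
m(r, k) = 4 + 4*r (m(r, k) = r*4 + 4 = 4*r + 4 = 4 + 4*r)
t(c, o) = o + o*c² (t(c, o) = c²*o + o = o*c² + o = o + o*c²)
-48931 - t(-17, m(A, 7)) = -48931 - (4 + 4*10)*(1 + (-17)²) = -48931 - (4 + 40)*(1 + 289) = -48931 - 44*290 = -48931 - 1*12760 = -48931 - 12760 = -61691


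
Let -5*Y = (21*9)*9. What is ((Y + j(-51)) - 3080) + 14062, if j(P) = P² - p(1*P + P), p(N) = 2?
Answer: 66204/5 ≈ 13241.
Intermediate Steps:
Y = -1701/5 (Y = -21*9*9/5 = -189*9/5 = -⅕*1701 = -1701/5 ≈ -340.20)
j(P) = -2 + P² (j(P) = P² - 1*2 = P² - 2 = -2 + P²)
((Y + j(-51)) - 3080) + 14062 = ((-1701/5 + (-2 + (-51)²)) - 3080) + 14062 = ((-1701/5 + (-2 + 2601)) - 3080) + 14062 = ((-1701/5 + 2599) - 3080) + 14062 = (11294/5 - 3080) + 14062 = -4106/5 + 14062 = 66204/5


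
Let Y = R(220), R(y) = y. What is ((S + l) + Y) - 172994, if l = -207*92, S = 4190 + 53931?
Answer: -133697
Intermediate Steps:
S = 58121
Y = 220
l = -19044
((S + l) + Y) - 172994 = ((58121 - 19044) + 220) - 172994 = (39077 + 220) - 172994 = 39297 - 172994 = -133697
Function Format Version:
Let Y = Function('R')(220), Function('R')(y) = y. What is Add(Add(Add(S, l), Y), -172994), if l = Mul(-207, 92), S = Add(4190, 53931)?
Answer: -133697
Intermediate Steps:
S = 58121
Y = 220
l = -19044
Add(Add(Add(S, l), Y), -172994) = Add(Add(Add(58121, -19044), 220), -172994) = Add(Add(39077, 220), -172994) = Add(39297, -172994) = -133697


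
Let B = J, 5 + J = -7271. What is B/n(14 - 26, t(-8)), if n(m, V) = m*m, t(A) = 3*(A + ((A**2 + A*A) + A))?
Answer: -1819/36 ≈ -50.528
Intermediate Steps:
t(A) = 6*A + 6*A**2 (t(A) = 3*(A + ((A**2 + A**2) + A)) = 3*(A + (2*A**2 + A)) = 3*(A + (A + 2*A**2)) = 3*(2*A + 2*A**2) = 6*A + 6*A**2)
J = -7276 (J = -5 - 7271 = -7276)
n(m, V) = m**2
B = -7276
B/n(14 - 26, t(-8)) = -7276/(14 - 26)**2 = -7276/((-12)**2) = -7276/144 = -7276*1/144 = -1819/36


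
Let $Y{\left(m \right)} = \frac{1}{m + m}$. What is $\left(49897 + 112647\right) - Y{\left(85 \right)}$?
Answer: $\frac{27632479}{170} \approx 1.6254 \cdot 10^{5}$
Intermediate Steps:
$Y{\left(m \right)} = \frac{1}{2 m}$
$\left(49897 + 112647\right) - Y{\left(85 \right)} = \left(49897 + 112647\right) - \frac{1}{2 \cdot 85} = 162544 - \frac{1}{2} \cdot \frac{1}{85} = 162544 - \frac{1}{170} = \frac{27632479}{170}$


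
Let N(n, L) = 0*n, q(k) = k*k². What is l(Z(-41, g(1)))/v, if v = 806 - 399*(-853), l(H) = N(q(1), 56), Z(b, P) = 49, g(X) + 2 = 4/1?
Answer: 0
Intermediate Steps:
g(X) = 2 (g(X) = -2 + 4/1 = -2 + 4*1 = -2 + 4 = 2)
q(k) = k³
N(n, L) = 0
l(H) = 0
v = 341153 (v = 806 + 340347 = 341153)
l(Z(-41, g(1)))/v = 0/341153 = 0*(1/341153) = 0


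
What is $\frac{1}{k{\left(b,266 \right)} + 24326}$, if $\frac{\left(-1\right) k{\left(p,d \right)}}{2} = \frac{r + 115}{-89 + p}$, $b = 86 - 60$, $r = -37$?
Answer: $\frac{21}{510898} \approx 4.1104 \cdot 10^{-5}$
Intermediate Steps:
$b = 26$
$k{\left(p,d \right)} = - \frac{156}{-89 + p}$ ($k{\left(p,d \right)} = - 2 \frac{-37 + 115}{-89 + p} = - 2 \frac{78}{-89 + p} = - \frac{156}{-89 + p}$)
$\frac{1}{k{\left(b,266 \right)} + 24326} = \frac{1}{- \frac{156}{-89 + 26} + 24326} = \frac{1}{- \frac{156}{-63} + 24326} = \frac{1}{\left(-156\right) \left(- \frac{1}{63}\right) + 24326} = \frac{1}{\frac{52}{21} + 24326} = \frac{1}{\frac{510898}{21}} = \frac{21}{510898}$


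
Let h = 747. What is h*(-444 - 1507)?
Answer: -1457397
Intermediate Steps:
h*(-444 - 1507) = 747*(-444 - 1507) = 747*(-1951) = -1457397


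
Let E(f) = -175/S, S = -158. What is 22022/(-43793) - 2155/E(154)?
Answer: -2982986484/1532755 ≈ -1946.2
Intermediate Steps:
E(f) = 175/158 (E(f) = -175/(-158) = -175*(-1/158) = 175/158)
22022/(-43793) - 2155/E(154) = 22022/(-43793) - 2155/175/158 = 22022*(-1/43793) - 2155*158/175 = -22022/43793 - 68098/35 = -2982986484/1532755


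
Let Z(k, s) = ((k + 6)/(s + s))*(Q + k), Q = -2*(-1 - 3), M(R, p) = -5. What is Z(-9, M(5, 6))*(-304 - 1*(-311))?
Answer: -21/10 ≈ -2.1000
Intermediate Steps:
Q = 8 (Q = -2*(-4) = 8)
Z(k, s) = (6 + k)*(8 + k)/(2*s) (Z(k, s) = ((k + 6)/(s + s))*(8 + k) = ((6 + k)/((2*s)))*(8 + k) = ((6 + k)*(1/(2*s)))*(8 + k) = ((6 + k)/(2*s))*(8 + k) = (6 + k)*(8 + k)/(2*s))
Z(-9, M(5, 6))*(-304 - 1*(-311)) = ((1/2)*(48 + (-9)**2 + 14*(-9))/(-5))*(-304 - 1*(-311)) = ((1/2)*(-1/5)*(48 + 81 - 126))*(-304 + 311) = ((1/2)*(-1/5)*3)*7 = -3/10*7 = -21/10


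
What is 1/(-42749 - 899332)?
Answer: -1/942081 ≈ -1.0615e-6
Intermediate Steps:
1/(-42749 - 899332) = 1/(-942081) = -1/942081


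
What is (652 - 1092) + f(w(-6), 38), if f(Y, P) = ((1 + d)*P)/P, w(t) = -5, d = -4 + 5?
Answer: -438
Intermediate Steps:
d = 1
f(Y, P) = 2 (f(Y, P) = ((1 + 1)*P)/P = (2*P)/P = 2)
(652 - 1092) + f(w(-6), 38) = (652 - 1092) + 2 = -440 + 2 = -438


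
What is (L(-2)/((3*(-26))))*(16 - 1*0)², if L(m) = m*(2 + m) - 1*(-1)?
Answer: -128/39 ≈ -3.2821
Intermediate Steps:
L(m) = 1 + m*(2 + m) (L(m) = m*(2 + m) + 1 = 1 + m*(2 + m))
(L(-2)/((3*(-26))))*(16 - 1*0)² = ((1 + (-2)² + 2*(-2))/((3*(-26))))*(16 - 1*0)² = ((1 + 4 - 4)/(-78))*(16 + 0)² = (1*(-1/78))*16² = -1/78*256 = -128/39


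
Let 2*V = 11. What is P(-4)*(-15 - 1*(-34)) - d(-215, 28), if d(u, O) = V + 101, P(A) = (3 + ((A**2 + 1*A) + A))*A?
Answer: -1885/2 ≈ -942.50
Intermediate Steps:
V = 11/2 (V = (1/2)*11 = 11/2 ≈ 5.5000)
P(A) = A*(3 + A**2 + 2*A) (P(A) = (3 + ((A**2 + A) + A))*A = (3 + ((A + A**2) + A))*A = (3 + (A**2 + 2*A))*A = (3 + A**2 + 2*A)*A = A*(3 + A**2 + 2*A))
d(u, O) = 213/2 (d(u, O) = 11/2 + 101 = 213/2)
P(-4)*(-15 - 1*(-34)) - d(-215, 28) = (-4*(3 + (-4)**2 + 2*(-4)))*(-15 - 1*(-34)) - 1*213/2 = (-4*(3 + 16 - 8))*(-15 + 34) - 213/2 = -4*11*19 - 213/2 = -44*19 - 213/2 = -836 - 213/2 = -1885/2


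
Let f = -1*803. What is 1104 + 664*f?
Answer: -532088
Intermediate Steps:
f = -803
1104 + 664*f = 1104 + 664*(-803) = 1104 - 533192 = -532088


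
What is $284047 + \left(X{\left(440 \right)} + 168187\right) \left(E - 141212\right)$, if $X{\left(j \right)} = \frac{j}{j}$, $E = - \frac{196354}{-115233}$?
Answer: $- \frac{2736736875643945}{115233} \approx -2.375 \cdot 10^{10}$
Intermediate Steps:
$E = \frac{196354}{115233}$ ($E = \left(-196354\right) \left(- \frac{1}{115233}\right) = \frac{196354}{115233} \approx 1.704$)
$X{\left(j \right)} = 1$
$284047 + \left(X{\left(440 \right)} + 168187\right) \left(E - 141212\right) = 284047 + \left(1 + 168187\right) \left(\frac{196354}{115233} - 141212\right) = 284047 + 168188 \left(- \frac{16272086042}{115233}\right) = 284047 - \frac{2736769607231896}{115233} = - \frac{2736736875643945}{115233}$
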